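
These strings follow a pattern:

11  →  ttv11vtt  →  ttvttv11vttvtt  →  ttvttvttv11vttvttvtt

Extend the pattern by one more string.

ttvttvttvttv11vttvttvttvtt

s(k+1) = ttv·s(k)·vtt, so each term gains ttv as a prefix and vtt as a suffix.
One more step from ttvttvttv11vttvttvtt gives the answer.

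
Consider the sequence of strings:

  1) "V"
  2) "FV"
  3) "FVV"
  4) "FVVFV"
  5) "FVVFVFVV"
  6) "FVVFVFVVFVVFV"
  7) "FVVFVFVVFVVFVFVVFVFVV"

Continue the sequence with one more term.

Each term (from the third on) is the previous term followed by the one before it: term 3 = FV·V = FVV.
Continuing: FVVFVFVVFVVFVFVVFVFVV · FVVFVFVVFVVFV gives term 8.

FVVFVFVVFVVFVFVVFVFVVFVVFVFVVFVVFV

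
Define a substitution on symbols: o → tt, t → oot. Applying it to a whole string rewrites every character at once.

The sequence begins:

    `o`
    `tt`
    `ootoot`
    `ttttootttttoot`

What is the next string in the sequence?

φ(ttttootttttoot) expands symbol-by-symbol to oot oot oot oot tt tt oot oot oot oot oot tt tt oot; joining the 14 pieces gives the next term.

ootootootootttttootootootootootttttoot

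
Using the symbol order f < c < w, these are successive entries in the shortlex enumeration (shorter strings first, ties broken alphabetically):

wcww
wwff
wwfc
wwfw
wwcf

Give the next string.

The successor of wwcf increments the rightmost position that isn't already w and resets every position after it to f.

wwcc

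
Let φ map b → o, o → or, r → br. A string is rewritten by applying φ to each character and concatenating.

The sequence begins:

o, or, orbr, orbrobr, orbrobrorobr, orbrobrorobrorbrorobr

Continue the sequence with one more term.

φ(orbrobrorobrorbrorobr) expands symbol-by-symbol to or br o br or o br or br or o br or br o br or br or o br; joining the 21 pieces gives the next term.

orbrobrorobrorbrorobrorbrobrorbrorobr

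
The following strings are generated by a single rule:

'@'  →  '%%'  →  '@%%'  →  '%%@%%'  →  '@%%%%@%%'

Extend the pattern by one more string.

%%@%%@%%%%@%%

This is a Fibonacci-style word recurrence s(k) = s(k−2)·s(k−1): e.g. @·%% = @%%.
So term 6 is %%@%%·@%%%%@%%.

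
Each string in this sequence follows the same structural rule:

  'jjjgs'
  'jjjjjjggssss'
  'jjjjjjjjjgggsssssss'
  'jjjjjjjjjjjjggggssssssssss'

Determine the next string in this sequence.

jjjjjjjjjjjjjjjgggggsssssssssssss

Each string has the form j^{3n} g^{n} s^{3n-2} (n = 1, 2, …).
For the next term, n = 5, so the run lengths are 15, 5, 13.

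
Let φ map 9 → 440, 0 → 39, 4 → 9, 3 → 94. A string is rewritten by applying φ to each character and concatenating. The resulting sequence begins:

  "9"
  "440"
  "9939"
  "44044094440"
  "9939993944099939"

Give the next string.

4404409444044044094440993944044044094440

Applying the rule to each of the 16 symbols of 9939993944099939 gives the pieces 440 440 94 440 440 440 94 440 9 9 39 440 440 440 94 440, which concatenate to the answer.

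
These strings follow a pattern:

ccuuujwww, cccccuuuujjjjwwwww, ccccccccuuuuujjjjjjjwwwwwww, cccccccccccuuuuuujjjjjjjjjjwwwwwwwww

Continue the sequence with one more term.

ccccccccccccccuuuuuuujjjjjjjjjjjjjwwwwwwwwwww

Each string has the form c^{3n-1} u^{n+2} j^{3n-2} w^{2n+1} (n = 1, 2, …).
At n = 5 the blocks have lengths 14, 7, 13, 11.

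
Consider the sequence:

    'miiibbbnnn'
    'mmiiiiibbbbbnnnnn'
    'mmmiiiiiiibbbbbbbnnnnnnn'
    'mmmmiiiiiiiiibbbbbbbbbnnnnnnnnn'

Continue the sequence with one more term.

mmmmmiiiiiiiiiiibbbbbbbbbbbnnnnnnnnnnn

Reading off run lengths: m runs 1, 2, 3, 4; i runs 3, 5, 7, 9; b runs 3, 5, 7, 9; n runs 3, 5, 7, 9 — each is linear in n (n = 1, 2, …).
For the next term, n = 5, so the run lengths are 5, 11, 11, 11.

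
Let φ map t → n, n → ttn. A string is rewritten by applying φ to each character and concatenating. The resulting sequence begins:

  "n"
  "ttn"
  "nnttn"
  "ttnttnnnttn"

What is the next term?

nnttnnnttnttnttnnnttn

Apply φ to ttnttnnnttn symbol by symbol: t→n, t→n, n→ttn, t→n, t→n, n→ttn, n→ttn, n→ttn, t→n, t→n, n→ttn; joined: n n ttn n n ttn ttn ttn n n ttn.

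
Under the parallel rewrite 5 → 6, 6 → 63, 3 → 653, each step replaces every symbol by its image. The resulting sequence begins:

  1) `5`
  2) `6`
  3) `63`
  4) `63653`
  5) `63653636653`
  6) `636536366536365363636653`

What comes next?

Rewriting the 24 symbols of 636536366536365363636653 one by one yields 63 653 63 6 653 63 653 63 63 6 653 63 653 63 6 653 63 653 63 653 63 63 6 653; concatenated:

63653636653636536363665363653636653636536365363636653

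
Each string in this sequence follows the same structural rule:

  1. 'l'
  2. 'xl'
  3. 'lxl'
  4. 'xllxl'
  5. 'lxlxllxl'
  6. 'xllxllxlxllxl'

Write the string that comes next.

Each term (from the third on) is the two preceding terms concatenated in order: term 3 = l·xl = lxl.
So term 7 is lxlxllxl·xllxllxlxllxl.

lxlxllxlxllxllxlxllxl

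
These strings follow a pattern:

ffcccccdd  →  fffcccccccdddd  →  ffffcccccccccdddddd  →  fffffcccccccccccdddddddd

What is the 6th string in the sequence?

fffffffcccccccccccccccdddddddddddd

Term n consists of n+1 f's, followed by 2n+3 c's, followed by 2n d's (n = 1, 2, …).
At n = 6 the blocks have lengths 7, 15, 12.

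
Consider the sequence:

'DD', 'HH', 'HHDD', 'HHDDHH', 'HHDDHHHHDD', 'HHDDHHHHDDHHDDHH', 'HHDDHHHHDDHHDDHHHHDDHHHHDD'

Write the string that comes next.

HHDDHHHHDDHHDDHHHHDDHHHHDDHHDDHHHHDDHHDDHH

From term 3 onward, concatenate the last term with the second-to-last: HH·DD = HHDD, HHDD·HH = HHDDHH, …
So term 8 is HHDDHHHHDDHHDDHHHHDDHHHHDD·HHDDHHHHDDHHDDHH.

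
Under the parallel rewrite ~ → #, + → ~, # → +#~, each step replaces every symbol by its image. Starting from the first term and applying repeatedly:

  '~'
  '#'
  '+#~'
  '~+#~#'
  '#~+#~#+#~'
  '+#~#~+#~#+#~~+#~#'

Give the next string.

φ(+#~#~+#~#+#~~+#~#) expands symbol-by-symbol to ~ +#~ # +#~ # ~ +#~ # +#~ ~ +#~ # # ~ +#~ # +#~; joining the 17 pieces gives the next term.

~+#~#+#~#~+#~#+#~~+#~##~+#~#+#~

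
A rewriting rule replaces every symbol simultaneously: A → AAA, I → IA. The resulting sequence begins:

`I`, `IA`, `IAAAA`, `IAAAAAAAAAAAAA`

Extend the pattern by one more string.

Rewriting the 14 symbols of IAAAAAAAAAAAAA one by one yields IA AAA AAA AAA AAA AAA AAA AAA AAA AAA AAA AAA AAA AAA; concatenated:

IAAAAAAAAAAAAAAAAAAAAAAAAAAAAAAAAAAAAAAAA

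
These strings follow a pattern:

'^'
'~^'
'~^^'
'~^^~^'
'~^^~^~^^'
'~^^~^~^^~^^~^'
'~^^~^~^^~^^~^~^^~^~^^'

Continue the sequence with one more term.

Each term (from the third on) is the previous term followed by the one before it: term 3 = ~^·^ = ~^^.
So term 8 is ~^^~^~^^~^^~^~^^~^~^^·~^^~^~^^~^^~^.

~^^~^~^^~^^~^~^^~^~^^~^^~^~^^~^^~^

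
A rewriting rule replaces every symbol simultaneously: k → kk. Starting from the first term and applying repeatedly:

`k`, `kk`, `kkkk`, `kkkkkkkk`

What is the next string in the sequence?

kkkkkkkkkkkkkkkk

Rewriting each symbol of kkkkkkkk: k→kk, k→kk, k→kk, k→kk, k→kk, k→kk, k→kk, k→kk, which concatenates to kk kk kk kk kk kk kk kk.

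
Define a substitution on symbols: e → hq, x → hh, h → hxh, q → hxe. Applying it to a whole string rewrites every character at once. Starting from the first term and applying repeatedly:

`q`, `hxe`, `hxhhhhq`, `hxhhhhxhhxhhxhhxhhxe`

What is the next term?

hxhhhhxhhxhhxhhxhhhhxhhxhhhhxhhxhhhhxhhxhhhhxhhxhhhhq

Applying the rule to each of the 20 symbols of hxhhhhxhhxhhxhhxhhxe gives the pieces hxh hh hxh hxh hxh hxh hh hxh hxh hh hxh hxh hh hxh hxh hh hxh hxh hh hq, which concatenate to the answer.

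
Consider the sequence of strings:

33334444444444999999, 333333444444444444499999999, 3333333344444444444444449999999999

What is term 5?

Each string has the form 3^{2n-2} 4^{3n+1} 9^{2n}, where the shown terms are n = 3, 4, 5.
For term 5, n = 7, so the run lengths are 12, 22, 14.

333333333333444444444444444444444499999999999999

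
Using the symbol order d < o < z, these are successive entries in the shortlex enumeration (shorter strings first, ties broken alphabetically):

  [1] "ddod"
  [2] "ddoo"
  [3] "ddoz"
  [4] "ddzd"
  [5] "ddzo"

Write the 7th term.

dodd

Continuing the enumeration 2 steps past ddzo: ddzo → ddzz → (answer).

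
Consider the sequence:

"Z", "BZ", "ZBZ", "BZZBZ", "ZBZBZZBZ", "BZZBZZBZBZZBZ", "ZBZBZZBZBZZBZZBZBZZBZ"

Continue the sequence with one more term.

This is a Fibonacci-style word recurrence s(k) = s(k−2)·s(k−1): e.g. Z·BZ = ZBZ.
Continuing: BZZBZZBZBZZBZ · ZBZBZZBZBZZBZZBZBZZBZ gives term 8.

BZZBZZBZBZZBZZBZBZZBZBZZBZZBZBZZBZ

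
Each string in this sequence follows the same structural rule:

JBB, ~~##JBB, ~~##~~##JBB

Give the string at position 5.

The strings grow by a fixed prefix ~~## each time.
From ~~##~~##JBB, 2 further steps: ~~##~~##JBB → ~~##~~##~~##JBB → (answer).

~~##~~##~~##~~##JBB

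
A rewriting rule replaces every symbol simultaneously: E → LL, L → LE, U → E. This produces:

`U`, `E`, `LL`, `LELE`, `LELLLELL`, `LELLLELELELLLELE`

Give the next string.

Applying the rule to each of the 16 symbols of LELLLELELELLLELE gives the pieces LE LL LE LE LE LL LE LL LE LL LE LE LE LL LE LL, which concatenate to the answer.

LELLLELELELLLELLLELLLELELELLLELL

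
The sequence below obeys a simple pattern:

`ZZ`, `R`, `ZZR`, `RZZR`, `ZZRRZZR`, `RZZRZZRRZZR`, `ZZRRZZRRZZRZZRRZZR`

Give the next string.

This is a Fibonacci-style word recurrence s(k) = s(k−2)·s(k−1): e.g. ZZ·R = ZZR.
The next term joins RZZRZZRRZZR and ZZRRZZRRZZRZZRRZZR.

RZZRZZRRZZRZZRRZZRRZZRZZRRZZR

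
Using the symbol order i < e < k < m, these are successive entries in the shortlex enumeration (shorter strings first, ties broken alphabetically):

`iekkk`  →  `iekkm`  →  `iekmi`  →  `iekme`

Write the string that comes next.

Treat iekme as a base-4 numeral over the given alphabet and add one, carrying through any trailing m's.

iekmk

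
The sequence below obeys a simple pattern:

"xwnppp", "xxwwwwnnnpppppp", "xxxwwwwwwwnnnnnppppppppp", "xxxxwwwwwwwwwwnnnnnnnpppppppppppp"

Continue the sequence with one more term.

The n-th term is n x's then 3n-2 w's then 2n-1 n's then 3n p's (n = 1, 2, …).
For the next term, n = 5, so the run lengths are 5, 13, 9, 15.

xxxxxwwwwwwwwwwwwwnnnnnnnnnppppppppppppppp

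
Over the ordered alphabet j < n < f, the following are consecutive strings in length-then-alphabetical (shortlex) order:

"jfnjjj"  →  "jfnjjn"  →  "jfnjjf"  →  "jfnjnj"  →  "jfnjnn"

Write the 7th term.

jfnjfj

Stepping forward 2 times from jfnjnn: jfnjnn → jfnjnf, then the target.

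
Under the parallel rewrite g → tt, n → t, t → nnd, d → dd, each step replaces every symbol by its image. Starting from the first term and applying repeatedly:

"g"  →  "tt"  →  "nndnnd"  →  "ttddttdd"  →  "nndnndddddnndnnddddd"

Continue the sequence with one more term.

ttddttddddddddddttddttdddddddddd

Replace each of the 20 characters of nndnndddddnndnnddddd in place — t t dd t t dd dd dd dd dd t t dd t t dd dd dd dd dd — and concatenate.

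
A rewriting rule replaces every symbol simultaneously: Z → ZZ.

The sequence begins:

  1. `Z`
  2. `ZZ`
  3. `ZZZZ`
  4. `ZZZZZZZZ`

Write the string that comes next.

ZZZZZZZZZZZZZZZZ

Expanding ZZZZZZZZ: Z→ZZ, Z→ZZ, Z→ZZ, Z→ZZ, Z→ZZ, Z→ZZ, Z→ZZ, Z→ZZ. Concatenated: ZZ ZZ ZZ ZZ ZZ ZZ ZZ ZZ.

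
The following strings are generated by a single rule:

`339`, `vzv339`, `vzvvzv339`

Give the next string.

vzvvzvvzv339

The strings grow by a fixed prefix vzv each time.
So the next term is vzv·vzvvzv339.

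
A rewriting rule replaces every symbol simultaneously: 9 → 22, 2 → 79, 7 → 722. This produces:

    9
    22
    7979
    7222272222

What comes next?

Expanding 7222272222: 7→722, 2→79, 2→79, 2→79, 2→79, 7→722, 2→79, 2→79, 2→79, 2→79. Concatenated: 722 79 79 79 79 722 79 79 79 79.

7227979797972279797979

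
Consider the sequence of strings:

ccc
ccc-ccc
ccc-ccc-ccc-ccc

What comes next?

Each string is two copies of the previous one joined by '-'.
So the next term is two copies of ccc-ccc-ccc-ccc with '-' between the halves.

ccc-ccc-ccc-ccc-ccc-ccc-ccc-ccc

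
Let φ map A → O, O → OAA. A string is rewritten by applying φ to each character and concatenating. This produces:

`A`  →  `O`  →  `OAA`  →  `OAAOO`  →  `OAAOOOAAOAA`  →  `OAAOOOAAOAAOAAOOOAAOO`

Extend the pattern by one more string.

Rewriting the 21 symbols of OAAOOOAAOAAOAAOOOAAOO one by one yields OAA O O OAA OAA OAA O O OAA O O OAA O O OAA OAA OAA O O OAA OAA; concatenated:

OAAOOOAAOAAOAAOOOAAOOOAAOOOAAOAAOAAOOOAAOAA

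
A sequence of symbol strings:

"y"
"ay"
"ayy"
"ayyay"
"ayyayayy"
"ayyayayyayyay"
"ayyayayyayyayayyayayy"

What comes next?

This is a Fibonacci-style word recurrence s(k) = s(k−1)·s(k−2): e.g. ay·y = ayy.
Continuing: ayyayayyayyayayyayayy · ayyayayyayyay gives term 8.

ayyayayyayyayayyayayyayyayayyayyay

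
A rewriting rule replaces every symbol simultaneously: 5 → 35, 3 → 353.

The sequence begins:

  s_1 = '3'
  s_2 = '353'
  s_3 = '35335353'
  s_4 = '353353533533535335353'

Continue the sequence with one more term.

Rewriting the 21 symbols of 353353533533535335353 one by one yields 353 35 353 353 35 353 35 353 353 35 353 353 35 353 35 353 353 35 353 35 353; concatenated:

3533535335335353353533533535335335353353533533535335353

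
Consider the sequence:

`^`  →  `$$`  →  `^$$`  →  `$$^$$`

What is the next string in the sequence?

^$$$$^$$

From term 3 onward, concatenate the second-to-last term with the last: ^·$$ = ^$$, $$·^$$ = $$^$$, …
The next term joins ^$$ and $$^$$.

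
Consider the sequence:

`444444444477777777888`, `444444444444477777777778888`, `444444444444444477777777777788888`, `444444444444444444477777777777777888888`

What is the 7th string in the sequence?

The n-th term is 3n+1 4's then 2n+2 7's then n 8's, where the shown terms are n = 3, 4, 5, 6.
Setting n = 9 gives 28, 20, 9 characters in each block.

444444444444444444444444444477777777777777777777888888888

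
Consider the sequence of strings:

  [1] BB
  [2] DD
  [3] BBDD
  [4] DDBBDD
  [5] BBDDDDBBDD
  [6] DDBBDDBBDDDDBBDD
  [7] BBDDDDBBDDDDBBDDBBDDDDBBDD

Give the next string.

DDBBDDBBDDDDBBDDBBDDDDBBDDDDBBDDBBDDDDBBDD

This is a Fibonacci-style word recurrence s(k) = s(k−2)·s(k−1): e.g. BB·DD = BBDD.
The next term joins DDBBDDBBDDDDBBDD and BBDDDDBBDDDDBBDDBBDDDDBBDD.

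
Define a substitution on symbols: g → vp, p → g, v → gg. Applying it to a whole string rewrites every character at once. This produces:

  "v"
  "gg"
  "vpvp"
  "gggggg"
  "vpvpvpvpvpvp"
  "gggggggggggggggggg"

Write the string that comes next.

vpvpvpvpvpvpvpvpvpvpvpvpvpvpvpvpvpvp

Applying the rule to each of the 18 symbols of gggggggggggggggggg gives the pieces vp vp vp vp vp vp vp vp vp vp vp vp vp vp vp vp vp vp, which concatenate to the answer.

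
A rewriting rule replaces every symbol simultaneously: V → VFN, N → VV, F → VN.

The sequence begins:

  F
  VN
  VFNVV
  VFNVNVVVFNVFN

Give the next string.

VFNVNVVVFNVVVFNVFNVFNVNVVVFNVNVV

Applying the rule to each of the 13 symbols of VFNVNVVVFNVFN gives the pieces VFN VN VV VFN VV VFN VFN VFN VN VV VFN VN VV, which concatenate to the answer.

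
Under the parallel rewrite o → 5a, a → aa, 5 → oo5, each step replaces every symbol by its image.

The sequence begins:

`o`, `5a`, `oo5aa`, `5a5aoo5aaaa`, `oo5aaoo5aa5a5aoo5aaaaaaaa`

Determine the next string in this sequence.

Replace each of the 25 characters of oo5aaoo5aa5a5aoo5aaaaaaaa in place — 5a 5a oo5 aa aa 5a 5a oo5 aa aa oo5 aa oo5 aa 5a 5a oo5 aa aa aa aa aa aa aa aa — and concatenate.

5a5aoo5aaaa5a5aoo5aaaaoo5aaoo5aa5a5aoo5aaaaaaaaaaaaaaaa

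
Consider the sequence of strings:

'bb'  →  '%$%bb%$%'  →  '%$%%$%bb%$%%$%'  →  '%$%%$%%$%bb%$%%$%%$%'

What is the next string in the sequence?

%$%%$%%$%%$%bb%$%%$%%$%%$%

Each term wraps the previous one in %$% on the left and %$% on the right.
One more step from %$%%$%%$%bb%$%%$%%$% gives the answer.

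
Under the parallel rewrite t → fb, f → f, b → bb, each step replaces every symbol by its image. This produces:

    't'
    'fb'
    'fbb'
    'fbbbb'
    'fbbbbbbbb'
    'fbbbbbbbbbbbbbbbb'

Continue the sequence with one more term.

fbbbbbbbbbbbbbbbbbbbbbbbbbbbbbbbb

Applying the rule to each of the 17 symbols of fbbbbbbbbbbbbbbbb gives the pieces f bb bb bb bb bb bb bb bb bb bb bb bb bb bb bb bb, which concatenate to the answer.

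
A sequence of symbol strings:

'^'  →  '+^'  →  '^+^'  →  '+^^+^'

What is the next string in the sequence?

From term 3 onward, concatenate the second-to-last term with the last: ^·+^ = ^+^, +^·^+^ = +^^+^, …
The next term joins ^+^ and +^^+^.

^+^+^^+^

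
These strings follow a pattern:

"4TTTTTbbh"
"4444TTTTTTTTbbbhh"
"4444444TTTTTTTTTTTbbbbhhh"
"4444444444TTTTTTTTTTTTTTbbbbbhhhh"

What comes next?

4444444444444TTTTTTTTTTTTTTTTTbbbbbbhhhhh

Reading off run lengths: 4 runs 1, 4, 7, 10; T runs 5, 8, 11, 14; b runs 2, 3, 4, 5; h runs 1, 2, 3, 4 — each is linear in n (n = 1, 2, …).
Setting n = 5 gives 13, 17, 6, 5 characters in each block.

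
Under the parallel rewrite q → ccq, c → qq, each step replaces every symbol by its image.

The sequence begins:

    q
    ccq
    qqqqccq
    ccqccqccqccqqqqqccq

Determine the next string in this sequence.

qqqqccqqqqqccqqqqqccqqqqqccqccqccqccqccqqqqqccq

φ(ccqccqccqccqqqqqccq) expands symbol-by-symbol to qq qq ccq qq qq ccq qq qq ccq qq qq ccq ccq ccq ccq ccq qq qq ccq; joining the 19 pieces gives the next term.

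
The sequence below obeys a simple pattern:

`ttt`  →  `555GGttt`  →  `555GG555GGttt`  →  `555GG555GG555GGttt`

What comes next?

The strings grow by a fixed prefix 555GG each time.
Applying this once more to 555GG555GG555GGttt:

555GG555GG555GG555GGttt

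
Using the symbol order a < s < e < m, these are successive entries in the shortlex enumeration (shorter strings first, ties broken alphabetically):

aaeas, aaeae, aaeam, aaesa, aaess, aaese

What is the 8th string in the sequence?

aaeea

Advancing 2 positions from aaese through aaese → aaesm reaches term 8.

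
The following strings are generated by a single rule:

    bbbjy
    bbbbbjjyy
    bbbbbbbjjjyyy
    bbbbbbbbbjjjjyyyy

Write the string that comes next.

bbbbbbbbbbbjjjjjyyyyy

Reading off run lengths: b runs 3, 5, 7, 9; j runs 1, 2, 3, 4; y runs 1, 2, 3, 4 — each is linear in n (n = 1, 2, …).
At n = 5 the blocks have lengths 11, 5, 5.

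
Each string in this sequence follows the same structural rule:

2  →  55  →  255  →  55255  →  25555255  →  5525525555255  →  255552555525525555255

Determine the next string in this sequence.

5525525555255255552555525525555255

This is a Fibonacci-style word recurrence s(k) = s(k−2)·s(k−1): e.g. 2·55 = 255.
The next term joins 5525525555255 and 255552555525525555255.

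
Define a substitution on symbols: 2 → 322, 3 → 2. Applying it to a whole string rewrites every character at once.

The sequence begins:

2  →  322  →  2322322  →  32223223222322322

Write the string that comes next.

φ(32223223222322322) expands symbol-by-symbol to 2 322 322 322 2 322 322 2 322 322 322 2 322 322 2 322 322; joining the 17 pieces gives the next term.

23223223222322322232232232223223222322322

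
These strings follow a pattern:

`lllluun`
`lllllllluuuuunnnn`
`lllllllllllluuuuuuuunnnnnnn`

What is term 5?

lllllllllllllllllllluuuuuuuuuuuuuunnnnnnnnnnnnn

The n-th term is 4n l's then 3n-1 u's then 3n-2 n's (n = 1, 2, …).
For term 5, n = 5, so the run lengths are 20, 14, 13.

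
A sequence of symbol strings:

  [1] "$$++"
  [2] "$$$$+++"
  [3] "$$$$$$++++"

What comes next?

Term n consists of 2n $'s, followed by n+1 +'s (n = 1, 2, …).
Setting n = 4 gives 8, 5 characters in each block.

$$$$$$$$+++++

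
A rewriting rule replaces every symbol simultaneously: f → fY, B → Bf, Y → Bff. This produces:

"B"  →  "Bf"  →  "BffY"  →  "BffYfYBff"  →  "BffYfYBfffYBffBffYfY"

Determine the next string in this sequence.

BffYfYBfffYBffBffYfYfYBffBffYfYBffYfYBfffYBff

φ(BffYfYBfffYBffBffYfY) expands symbol-by-symbol to Bf fY fY Bff fY Bff Bf fY fY fY Bff Bf fY fY Bf fY fY Bff fY Bff; joining the 20 pieces gives the next term.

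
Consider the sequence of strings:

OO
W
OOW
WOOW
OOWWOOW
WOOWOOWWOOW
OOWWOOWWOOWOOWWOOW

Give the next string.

WOOWOOWWOOWOOWWOOWWOOWOOWWOOW

Each term (from the third on) is the two preceding terms concatenated in order: term 3 = OO·W = OOW.
Continuing: WOOWOOWWOOW · OOWWOOWWOOWOOWWOOW gives term 8.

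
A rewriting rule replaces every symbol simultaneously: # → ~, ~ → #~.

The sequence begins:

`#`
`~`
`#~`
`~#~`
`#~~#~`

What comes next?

Expanding #~~#~: #→~, ~→#~, ~→#~, #→~, ~→#~. Concatenated: ~ #~ #~ ~ #~.

~#~#~~#~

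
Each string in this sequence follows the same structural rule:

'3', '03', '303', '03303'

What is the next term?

Each term (from the third on) is the two preceding terms concatenated in order: term 3 = 3·03 = 303.
Continuing: 303 · 03303 gives term 5.

30303303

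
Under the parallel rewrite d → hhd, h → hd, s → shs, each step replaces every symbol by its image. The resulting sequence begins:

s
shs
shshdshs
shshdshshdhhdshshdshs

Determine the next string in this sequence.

Replace each of the 21 characters of shshdshshdhhdshshdshs in place — shs hd shs hd hhd shs hd shs hd hhd hd hd hhd shs hd shs hd hhd shs hd shs — and concatenate.

shshdshshdhhdshshdshshdhhdhdhdhhdshshdshshdhhdshshdshs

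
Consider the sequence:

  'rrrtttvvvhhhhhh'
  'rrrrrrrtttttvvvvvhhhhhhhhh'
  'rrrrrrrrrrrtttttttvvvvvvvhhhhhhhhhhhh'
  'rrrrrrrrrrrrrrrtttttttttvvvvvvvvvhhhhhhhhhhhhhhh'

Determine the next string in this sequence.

rrrrrrrrrrrrrrrrrrrtttttttttttvvvvvvvvvvvhhhhhhhhhhhhhhhhhh

Each string has the form r^{4n-1} t^{2n+1} v^{2n+1} h^{3n+3} (n = 1, 2, …).
At n = 5 the blocks have lengths 19, 11, 11, 18.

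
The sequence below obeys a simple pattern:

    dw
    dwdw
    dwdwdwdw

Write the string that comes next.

dwdwdwdwdwdwdwdw

s(k+1) = s(k)·s(k) — each term doubles the last.
So the next term is two copies of dwdwdwdw.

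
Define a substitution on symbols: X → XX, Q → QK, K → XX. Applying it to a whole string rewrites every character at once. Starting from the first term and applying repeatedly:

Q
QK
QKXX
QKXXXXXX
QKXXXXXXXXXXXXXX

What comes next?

Rewriting the 16 symbols of QKXXXXXXXXXXXXXX one by one yields QK XX XX XX XX XX XX XX XX XX XX XX XX XX XX XX; concatenated:

QKXXXXXXXXXXXXXXXXXXXXXXXXXXXXXX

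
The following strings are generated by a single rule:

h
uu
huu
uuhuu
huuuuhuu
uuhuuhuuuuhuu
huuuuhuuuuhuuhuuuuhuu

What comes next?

uuhuuhuuuuhuuhuuuuhuuuuhuuhuuuuhuu

From term 3 onward, concatenate the second-to-last term with the last: h·uu = huu, uu·huu = uuhuu, …
So term 8 is uuhuuhuuuuhuu·huuuuhuuuuhuuhuuuuhuu.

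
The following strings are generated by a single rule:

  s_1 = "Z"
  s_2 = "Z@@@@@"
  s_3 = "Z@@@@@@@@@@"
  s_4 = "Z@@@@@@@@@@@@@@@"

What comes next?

Each term is the previous one with @@@@@ appended.
Applying this once more to Z@@@@@@@@@@@@@@@:

Z@@@@@@@@@@@@@@@@@@@@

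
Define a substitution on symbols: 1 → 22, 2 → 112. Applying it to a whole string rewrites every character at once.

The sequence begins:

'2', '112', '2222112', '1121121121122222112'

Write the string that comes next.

φ(1121121121122222112) expands symbol-by-symbol to 22 22 112 22 22 112 22 22 112 22 22 112 112 112 112 112 22 22 112; joining the 19 pieces gives the next term.

22221122222112222211222221121121121121122222112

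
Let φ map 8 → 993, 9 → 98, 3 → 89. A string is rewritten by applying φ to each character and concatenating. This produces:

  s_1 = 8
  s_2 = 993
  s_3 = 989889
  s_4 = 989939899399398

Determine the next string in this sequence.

989939898899899398988998988998993

φ(989939899399398) expands symbol-by-symbol to 98 993 98 98 89 98 993 98 98 89 98 98 89 98 993; joining the 15 pieces gives the next term.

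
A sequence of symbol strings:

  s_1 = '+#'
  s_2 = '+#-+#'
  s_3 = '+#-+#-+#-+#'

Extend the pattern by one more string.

Every step duplicates the string with '-' between the halves.
One more doubling of +#-+#-+#-+# gives the answer.

+#-+#-+#-+#-+#-+#-+#-+#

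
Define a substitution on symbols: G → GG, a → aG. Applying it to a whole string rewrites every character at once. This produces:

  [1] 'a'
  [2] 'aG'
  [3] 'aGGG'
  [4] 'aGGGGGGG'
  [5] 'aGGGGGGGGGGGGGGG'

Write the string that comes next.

Rewriting the 16 symbols of aGGGGGGGGGGGGGGG one by one yields aG GG GG GG GG GG GG GG GG GG GG GG GG GG GG GG; concatenated:

aGGGGGGGGGGGGGGGGGGGGGGGGGGGGGGG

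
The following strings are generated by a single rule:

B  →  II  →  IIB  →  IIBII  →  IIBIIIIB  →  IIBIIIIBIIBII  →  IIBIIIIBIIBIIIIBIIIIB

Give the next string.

IIBIIIIBIIBIIIIBIIIIBIIBIIIIBIIBII

This is a Fibonacci-style word recurrence s(k) = s(k−1)·s(k−2): e.g. II·B = IIB.
Continuing: IIBIIIIBIIBIIIIBIIIIB · IIBIIIIBIIBII gives term 8.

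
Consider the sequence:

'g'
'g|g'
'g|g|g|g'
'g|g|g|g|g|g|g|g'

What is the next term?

Every step duplicates the string with '|' between the halves.
Doubling g|g|g|g|g|g|g|g with '|' between the halves:

g|g|g|g|g|g|g|g|g|g|g|g|g|g|g|g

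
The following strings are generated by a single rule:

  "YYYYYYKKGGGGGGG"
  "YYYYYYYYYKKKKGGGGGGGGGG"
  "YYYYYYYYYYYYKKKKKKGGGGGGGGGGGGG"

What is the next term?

YYYYYYYYYYYYYYYKKKKKKKKGGGGGGGGGGGGGGGG

Reading off run lengths: Y runs 6, 9, 12; K runs 2, 4, 6; G runs 7, 10, 13 — each is linear in n, where the shown terms are n = 2, 3, 4.
At n = 5 the blocks have lengths 15, 8, 16.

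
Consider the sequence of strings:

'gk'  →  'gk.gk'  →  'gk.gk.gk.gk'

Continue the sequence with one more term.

s(k+1) = s(k)·.·s(k) — each term doubles the last with '.' between the halves.
So the next term is two copies of gk.gk.gk.gk with '.' between the halves.

gk.gk.gk.gk.gk.gk.gk.gk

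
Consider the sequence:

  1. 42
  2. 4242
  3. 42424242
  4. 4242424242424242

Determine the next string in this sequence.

Each string is two copies of the previous one concatenated.
Doubling 4242424242424242:

42424242424242424242424242424242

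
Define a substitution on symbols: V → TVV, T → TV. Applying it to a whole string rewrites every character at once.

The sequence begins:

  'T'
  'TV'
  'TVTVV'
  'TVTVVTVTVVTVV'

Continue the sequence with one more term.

TVTVVTVTVVTVVTVTVVTVTVVTVVTVTVVTVV

Applying the rule to each of the 13 symbols of TVTVVTVTVVTVV gives the pieces TV TVV TV TVV TVV TV TVV TV TVV TVV TV TVV TVV, which concatenate to the answer.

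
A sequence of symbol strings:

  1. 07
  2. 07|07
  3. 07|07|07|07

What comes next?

Every step duplicates the string with '|' between the halves.
Doubling 07|07|07|07 with '|' between the halves:

07|07|07|07|07|07|07|07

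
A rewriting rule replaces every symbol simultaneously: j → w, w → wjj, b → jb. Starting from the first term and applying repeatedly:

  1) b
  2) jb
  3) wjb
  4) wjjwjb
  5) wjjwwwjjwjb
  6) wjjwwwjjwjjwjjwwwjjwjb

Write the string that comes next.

wjjwwwjjwjjwjjwwwjjwwwjjwwwjjwjjwjjwwwjjwjb

φ(wjjwwwjjwjjwjjwwwjjwjb) expands symbol-by-symbol to wjj w w wjj wjj wjj w w wjj w w wjj w w wjj wjj wjj w w wjj w jb; joining the 22 pieces gives the next term.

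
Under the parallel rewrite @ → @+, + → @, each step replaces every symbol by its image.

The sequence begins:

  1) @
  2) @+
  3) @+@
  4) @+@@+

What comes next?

@+@@+@+@

Expanding @+@@+: @→@+, +→@, @→@+, @→@+, +→@. Concatenated: @+ @ @+ @+ @.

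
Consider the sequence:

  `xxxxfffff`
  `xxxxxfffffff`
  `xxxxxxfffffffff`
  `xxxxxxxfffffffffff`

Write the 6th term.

Reading off run lengths: x runs 4, 5, 6, 7; f runs 5, 7, 9, 11 — each is linear in n, where the shown terms are n = 3, 4, 5, 6.
Setting n = 8 gives 9, 15 characters in each block.

xxxxxxxxxfffffffffffffff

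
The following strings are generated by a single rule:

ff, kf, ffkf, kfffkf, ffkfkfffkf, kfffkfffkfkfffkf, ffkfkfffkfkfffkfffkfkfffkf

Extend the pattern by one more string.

This is a Fibonacci-style word recurrence s(k) = s(k−2)·s(k−1): e.g. ff·kf = ffkf.
The next term joins kfffkfffkfkfffkf and ffkfkfffkfkfffkfffkfkfffkf.

kfffkfffkfkfffkfffkfkfffkfkfffkfffkfkfffkf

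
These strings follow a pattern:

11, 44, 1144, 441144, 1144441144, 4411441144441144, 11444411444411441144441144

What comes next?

441144114444114411444411444411441144441144

From term 3 onward, concatenate the second-to-last term with the last: 11·44 = 1144, 44·1144 = 441144, …
The next term joins 4411441144441144 and 11444411444411441144441144.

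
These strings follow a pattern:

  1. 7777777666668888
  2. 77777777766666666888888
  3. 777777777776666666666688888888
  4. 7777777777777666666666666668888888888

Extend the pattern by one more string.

Each string has the form 7^{2n+3} 6^{3n-1} 8^{2n}, where the shown terms are n = 2, 3, 4, 5.
Setting n = 6 gives 15, 17, 12 characters in each block.

77777777777777766666666666666666888888888888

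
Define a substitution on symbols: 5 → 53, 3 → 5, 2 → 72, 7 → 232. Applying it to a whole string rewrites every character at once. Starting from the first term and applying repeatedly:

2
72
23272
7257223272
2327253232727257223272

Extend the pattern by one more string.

725722327253572572232722327253232727257223272

φ(2327253232727257223272) expands symbol-by-symbol to 72 5 72 232 72 53 5 72 5 72 232 72 232 72 53 232 72 72 5 72 232 72; joining the 22 pieces gives the next term.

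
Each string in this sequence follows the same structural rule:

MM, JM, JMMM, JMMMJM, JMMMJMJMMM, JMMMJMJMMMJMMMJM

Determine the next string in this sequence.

JMMMJMJMMMJMMMJMJMMMJMJMMM

Each term (from the third on) is the previous term followed by the one before it: term 3 = JM·MM = JMMM.
So term 7 is JMMMJMJMMMJMMMJM·JMMMJMJMMM.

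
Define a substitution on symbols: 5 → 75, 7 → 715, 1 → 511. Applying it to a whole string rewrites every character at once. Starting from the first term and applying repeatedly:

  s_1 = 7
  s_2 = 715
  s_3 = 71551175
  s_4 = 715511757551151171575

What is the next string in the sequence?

Applying the rule to each of the 21 symbols of 715511757551151171575 gives the pieces 715 511 75 75 511 511 715 75 715 75 75 511 511 75 511 511 715 511 75 715 75, which concatenate to the answer.

7155117575511511715757157575511511755115117155117571575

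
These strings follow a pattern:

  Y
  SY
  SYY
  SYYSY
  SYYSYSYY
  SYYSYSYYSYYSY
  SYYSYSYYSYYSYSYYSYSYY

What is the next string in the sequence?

SYYSYSYYSYYSYSYYSYSYYSYYSYSYYSYYSY

From term 3 onward, concatenate the last term with the second-to-last: SY·Y = SYY, SYY·SY = SYYSY, …
The next term joins SYYSYSYYSYYSYSYYSYSYY and SYYSYSYYSYYSY.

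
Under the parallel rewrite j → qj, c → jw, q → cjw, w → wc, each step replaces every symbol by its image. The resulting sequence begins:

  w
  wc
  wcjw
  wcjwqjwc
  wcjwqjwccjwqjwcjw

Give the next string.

Rewriting the 17 symbols of wcjwqjwccjwqjwcjw one by one yields wc jw qj wc cjw qj wc jw jw qj wc cjw qj wc jw qj wc; concatenated:

wcjwqjwccjwqjwcjwjwqjwccjwqjwcjwqjwc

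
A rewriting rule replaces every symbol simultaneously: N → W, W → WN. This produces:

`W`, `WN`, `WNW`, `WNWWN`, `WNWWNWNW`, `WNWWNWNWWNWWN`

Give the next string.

WNWWNWNWWNWWNWNWWNWNW

Applying the rule to each of the 13 symbols of WNWWNWNWWNWWN gives the pieces WN W WN WN W WN W WN WN W WN WN W, which concatenate to the answer.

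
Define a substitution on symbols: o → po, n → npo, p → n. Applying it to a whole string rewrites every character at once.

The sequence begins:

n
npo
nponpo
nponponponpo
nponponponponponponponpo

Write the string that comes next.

nponponponponponponponponponponponponponponponpo

Replace each of the 24 characters of nponponponponponponponpo in place — npo n po npo n po npo n po npo n po npo n po npo n po npo n po npo n po — and concatenate.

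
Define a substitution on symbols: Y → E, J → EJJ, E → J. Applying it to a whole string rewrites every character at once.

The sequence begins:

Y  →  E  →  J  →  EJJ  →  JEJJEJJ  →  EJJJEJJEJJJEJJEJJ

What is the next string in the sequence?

φ(EJJJEJJEJJJEJJEJJ) expands symbol-by-symbol to J EJJ EJJ EJJ J EJJ EJJ J EJJ EJJ EJJ J EJJ EJJ J EJJ EJJ; joining the 17 pieces gives the next term.

JEJJEJJEJJJEJJEJJJEJJEJJEJJJEJJEJJJEJJEJJ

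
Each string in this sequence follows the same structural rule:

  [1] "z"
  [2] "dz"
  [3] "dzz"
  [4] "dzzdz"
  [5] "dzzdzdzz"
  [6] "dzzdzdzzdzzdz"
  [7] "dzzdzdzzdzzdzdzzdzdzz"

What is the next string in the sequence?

dzzdzdzzdzzdzdzzdzdzzdzzdzdzzdzzdz

From term 3 onward, concatenate the last term with the second-to-last: dz·z = dzz, dzz·dz = dzzdz, …
Continuing: dzzdzdzzdzzdzdzzdzdzz · dzzdzdzzdzzdz gives term 8.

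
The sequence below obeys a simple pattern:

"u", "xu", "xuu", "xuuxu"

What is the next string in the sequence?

xuuxuxuu

Each term (from the third on) is the previous term followed by the one before it: term 3 = xu·u = xuu.
The next term joins xuuxu and xuu.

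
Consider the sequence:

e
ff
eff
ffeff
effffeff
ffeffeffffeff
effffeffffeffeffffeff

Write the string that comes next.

From term 3 onward, concatenate the second-to-last term with the last: e·ff = eff, ff·eff = ffeff, …
So term 8 is ffeffeffffeff·effffeffffeffeffffeff.

ffeffeffffeffeffffeffffeffeffffeff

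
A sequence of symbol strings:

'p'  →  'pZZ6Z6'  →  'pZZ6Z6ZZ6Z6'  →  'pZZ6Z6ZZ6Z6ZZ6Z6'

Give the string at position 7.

Every step adds ZZ6Z6 to the end: s(k+1) = s(k)·ZZ6Z6.
From pZZ6Z6ZZ6Z6ZZ6Z6, 3 further steps: pZZ6Z6ZZ6Z6ZZ6Z6 → pZZ6Z6ZZ6Z6ZZ6Z6ZZ6Z6 → pZZ6Z6ZZ6Z6ZZ6Z6ZZ6Z6ZZ6Z6 → (answer).

pZZ6Z6ZZ6Z6ZZ6Z6ZZ6Z6ZZ6Z6ZZ6Z6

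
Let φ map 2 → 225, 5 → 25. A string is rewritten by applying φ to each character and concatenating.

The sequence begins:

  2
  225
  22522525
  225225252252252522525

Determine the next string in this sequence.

Replace each of the 21 characters of 225225252252252522525 in place — 225 225 25 225 225 25 225 25 225 225 25 225 225 25 225 25 225 225 25 225 25 — and concatenate.

2252252522522525225252252252522522525225252252252522525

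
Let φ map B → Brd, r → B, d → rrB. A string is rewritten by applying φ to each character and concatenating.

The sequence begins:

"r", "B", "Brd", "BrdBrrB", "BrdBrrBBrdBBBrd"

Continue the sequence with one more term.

Replace each of the 15 characters of BrdBrrBBrdBBBrd in place — Brd B rrB Brd B B Brd Brd B rrB Brd Brd Brd B rrB — and concatenate.

BrdBrrBBrdBBBrdBrdBrrBBrdBrdBrdBrrB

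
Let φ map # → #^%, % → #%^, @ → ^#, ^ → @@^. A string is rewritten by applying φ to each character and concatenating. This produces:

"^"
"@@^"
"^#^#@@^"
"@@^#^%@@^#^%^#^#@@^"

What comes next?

Replace each of the 19 characters of @@^#^%@@^#^%^#^#@@^ in place — ^# ^# @@^ #^% @@^ #%^ ^# ^# @@^ #^% @@^ #%^ @@^ #^% @@^ #^% ^# ^# @@^ — and concatenate.

^#^#@@^#^%@@^#%^^#^#@@^#^%@@^#%^@@^#^%@@^#^%^#^#@@^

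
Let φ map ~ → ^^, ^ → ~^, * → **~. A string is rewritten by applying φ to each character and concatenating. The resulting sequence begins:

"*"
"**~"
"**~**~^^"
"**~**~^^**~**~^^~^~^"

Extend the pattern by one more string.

**~**~^^**~**~^^~^~^**~**~^^**~**~^^~^~^^^~^^^~^

φ(**~**~^^**~**~^^~^~^) expands symbol-by-symbol to **~ **~ ^^ **~ **~ ^^ ~^ ~^ **~ **~ ^^ **~ **~ ^^ ~^ ~^ ^^ ~^ ^^ ~^; joining the 20 pieces gives the next term.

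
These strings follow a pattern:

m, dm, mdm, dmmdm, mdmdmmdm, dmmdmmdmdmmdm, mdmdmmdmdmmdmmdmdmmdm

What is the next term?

Each term (from the third on) is the two preceding terms concatenated in order: term 3 = m·dm = mdm.
So term 8 is dmmdmmdmdmmdm·mdmdmmdmdmmdmmdmdmmdm.

dmmdmmdmdmmdmmdmdmmdmdmmdmmdmdmmdm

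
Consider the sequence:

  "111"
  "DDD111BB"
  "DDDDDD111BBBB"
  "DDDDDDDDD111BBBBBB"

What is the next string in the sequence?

DDDDDDDDDDDD111BBBBBBBB

s(k+1) = DDD·s(k)·BB, so each term gains DDD as a prefix and BB as a suffix.
One more step from DDDDDDDDD111BBBBBB gives the answer.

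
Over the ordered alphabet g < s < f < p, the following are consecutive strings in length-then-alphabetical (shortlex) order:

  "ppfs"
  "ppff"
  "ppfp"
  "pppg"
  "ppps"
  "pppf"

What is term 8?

Stepping forward 2 times from pppf: pppf → pppp, then the target.

ggggg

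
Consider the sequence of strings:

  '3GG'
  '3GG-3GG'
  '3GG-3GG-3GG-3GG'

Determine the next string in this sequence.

Every step duplicates the string with '-' between the halves.
Doubling 3GG-3GG-3GG-3GG with '-' between the halves:

3GG-3GG-3GG-3GG-3GG-3GG-3GG-3GG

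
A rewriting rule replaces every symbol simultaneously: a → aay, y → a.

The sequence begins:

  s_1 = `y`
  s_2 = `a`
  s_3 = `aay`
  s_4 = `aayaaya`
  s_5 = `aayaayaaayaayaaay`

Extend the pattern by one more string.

φ(aayaayaaayaayaaay) expands symbol-by-symbol to aay aay a aay aay a aay aay aay a aay aay a aay aay aay a; joining the 17 pieces gives the next term.

aayaayaaayaayaaayaayaayaaayaayaaayaayaaya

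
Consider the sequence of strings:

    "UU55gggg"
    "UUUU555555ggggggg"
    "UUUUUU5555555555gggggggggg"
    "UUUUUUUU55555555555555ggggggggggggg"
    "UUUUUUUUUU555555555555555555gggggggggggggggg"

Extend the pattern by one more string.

UUUUUUUUUUUU5555555555555555555555ggggggggggggggggggg

Term n consists of 2n U's, followed by 4n-2 5's, followed by 3n+1 g's (n = 1, 2, …).
For the next term, n = 6, so the run lengths are 12, 22, 19.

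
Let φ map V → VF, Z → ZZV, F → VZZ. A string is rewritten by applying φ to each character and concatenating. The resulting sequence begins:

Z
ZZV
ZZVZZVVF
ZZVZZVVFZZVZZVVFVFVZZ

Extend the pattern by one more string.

φ(ZZVZZVVFZZVZZVVFVFVZZ) expands symbol-by-symbol to ZZV ZZV VF ZZV ZZV VF VF VZZ ZZV ZZV VF ZZV ZZV VF VF VZZ VF VZZ VF ZZV ZZV; joining the 21 pieces gives the next term.

ZZVZZVVFZZVZZVVFVFVZZZZVZZVVFZZVZZVVFVFVZZVFVZZVFZZVZZV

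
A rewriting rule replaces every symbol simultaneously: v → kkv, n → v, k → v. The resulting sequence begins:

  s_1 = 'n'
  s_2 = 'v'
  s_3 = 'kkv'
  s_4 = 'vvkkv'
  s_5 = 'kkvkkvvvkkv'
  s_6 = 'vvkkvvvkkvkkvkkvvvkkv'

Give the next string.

kkvkkvvvkkvkkvkkvvvkkvvvkkvvvkkvkkvkkvvvkkv

Applying the rule to each of the 21 symbols of vvkkvvvkkvkkvkkvvvkkv gives the pieces kkv kkv v v kkv kkv kkv v v kkv v v kkv v v kkv kkv kkv v v kkv, which concatenate to the answer.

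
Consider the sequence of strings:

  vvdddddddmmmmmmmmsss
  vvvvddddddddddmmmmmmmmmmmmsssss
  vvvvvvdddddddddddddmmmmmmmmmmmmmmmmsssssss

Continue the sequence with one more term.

Reading off run lengths: v runs 2, 4, 6; d runs 7, 10, 13; m runs 8, 12, 16; s runs 3, 5, 7 — each is linear in n, where the shown terms are n = 2, 3, 4.
At n = 5 the blocks have lengths 8, 16, 20, 9.

vvvvvvvvddddddddddddddddmmmmmmmmmmmmmmmmmmmmsssssssss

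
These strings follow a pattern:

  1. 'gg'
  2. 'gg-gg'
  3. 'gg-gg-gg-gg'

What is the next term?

Every step duplicates the string with '-' between the halves.
Doubling gg-gg-gg-gg with '-' between the halves:

gg-gg-gg-gg-gg-gg-gg-gg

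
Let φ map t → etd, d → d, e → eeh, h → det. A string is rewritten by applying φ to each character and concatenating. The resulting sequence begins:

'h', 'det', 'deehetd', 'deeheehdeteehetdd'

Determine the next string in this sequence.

deeheehdeteeheehdetdeehetdeeheehdeteehetddd

Replace each of the 17 characters of deeheehdeteehetdd in place — d eeh eeh det eeh eeh det d eeh etd eeh eeh det eeh etd d d — and concatenate.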